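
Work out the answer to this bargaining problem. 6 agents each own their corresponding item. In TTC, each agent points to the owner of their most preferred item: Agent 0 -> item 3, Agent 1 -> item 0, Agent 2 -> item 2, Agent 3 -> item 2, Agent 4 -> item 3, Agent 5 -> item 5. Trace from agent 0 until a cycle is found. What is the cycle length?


Step 1: Trace the pointer graph from agent 0: 0 -> 3 -> 2 -> 2
Step 2: A cycle is detected when we revisit agent 2
Step 3: The cycle is: 2 -> 2
Step 4: Cycle length = 1

1


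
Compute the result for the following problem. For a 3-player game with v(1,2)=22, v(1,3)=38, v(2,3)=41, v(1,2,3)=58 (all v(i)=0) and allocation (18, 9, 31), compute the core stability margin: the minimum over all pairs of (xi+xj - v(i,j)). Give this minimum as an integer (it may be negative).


Step 1: Slack for coalition (1,2): x1+x2 - v12 = 27 - 22 = 5
Step 2: Slack for coalition (1,3): x1+x3 - v13 = 49 - 38 = 11
Step 3: Slack for coalition (2,3): x2+x3 - v23 = 40 - 41 = -1
Step 4: Minimum slack = min(5, 11, -1) = -1, attained by (2,3); coalition (2,3) can block (slack < 0), so the allocation is not in the core

-1


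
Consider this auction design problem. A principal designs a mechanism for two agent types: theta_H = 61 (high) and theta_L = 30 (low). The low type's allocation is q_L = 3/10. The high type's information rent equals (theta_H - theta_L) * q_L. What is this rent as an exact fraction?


Step 1: theta_H - theta_L = 61 - 30 = 31
Step 2: Information rent = (theta_H - theta_L) * q_L
Step 3: = 31 * 3/10
Step 4: = 93/10

93/10


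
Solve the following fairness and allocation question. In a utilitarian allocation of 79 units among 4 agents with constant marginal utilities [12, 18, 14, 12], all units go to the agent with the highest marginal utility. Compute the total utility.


Step 1: The marginal utilities are [12, 18, 14, 12]
Step 2: The highest marginal utility is 18
Step 3: All 79 units go to that agent
Step 4: Total utility = 18 * 79 = 1422

1422


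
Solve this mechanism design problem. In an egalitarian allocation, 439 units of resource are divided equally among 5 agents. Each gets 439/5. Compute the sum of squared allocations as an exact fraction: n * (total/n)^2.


Step 1: Each agent's share = 439/5
Step 2: Square of each share = (439/5)^2 = 192721/25
Step 3: Sum of squares = 5 * 192721/25 = 192721/5

192721/5


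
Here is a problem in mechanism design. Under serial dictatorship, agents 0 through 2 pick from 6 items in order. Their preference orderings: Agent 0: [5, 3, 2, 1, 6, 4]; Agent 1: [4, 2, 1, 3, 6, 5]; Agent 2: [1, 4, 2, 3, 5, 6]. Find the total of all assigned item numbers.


Step 1: Agent 0 picks item 5
Step 2: Agent 1 picks item 4
Step 3: Agent 2 picks item 1
Step 4: Sum = 5 + 4 + 1 = 10

10


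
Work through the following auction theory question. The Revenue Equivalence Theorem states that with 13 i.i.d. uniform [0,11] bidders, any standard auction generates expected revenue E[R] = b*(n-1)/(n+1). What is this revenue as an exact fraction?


Step 1: By Revenue Equivalence, expected revenue = b*(n-1)/(n+1)
Step 2: Substituting n = 13, b = 11
Step 3: Revenue = 11*(13-1)/(13+1) = 11*12/14
Step 4: Revenue = 132/14 = 66/7

66/7


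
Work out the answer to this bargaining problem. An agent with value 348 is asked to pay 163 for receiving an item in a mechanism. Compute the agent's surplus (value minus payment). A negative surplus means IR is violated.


Step 1: Surplus = value - payment = 348 - 163 = 185
Step 2: IR is satisfied (surplus >= 0)

185


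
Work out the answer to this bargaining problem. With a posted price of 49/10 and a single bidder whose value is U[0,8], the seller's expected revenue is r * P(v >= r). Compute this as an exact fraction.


Step 1: Posted price r = 49/10, value support [0,8]
Step 2: P(v >= r) = (8 - 49/10)/8 = 31/80
Step 3: Expected revenue = r * P(v >= r) = 49/10 * 31/80
Step 4: Revenue = 1519/800

1519/800


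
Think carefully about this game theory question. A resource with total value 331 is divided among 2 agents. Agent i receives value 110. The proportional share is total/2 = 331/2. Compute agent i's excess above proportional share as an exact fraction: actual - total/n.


Step 1: Proportional share = 331/2
Step 2: Agent's actual allocation = 110
Step 3: Excess = 110 - 331/2 = -111/2

-111/2


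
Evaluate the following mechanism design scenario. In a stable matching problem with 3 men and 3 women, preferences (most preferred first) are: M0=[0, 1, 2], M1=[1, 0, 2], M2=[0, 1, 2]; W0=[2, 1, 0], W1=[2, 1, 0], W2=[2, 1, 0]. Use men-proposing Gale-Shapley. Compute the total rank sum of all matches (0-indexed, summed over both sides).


Step 1: Run Gale-Shapley (men propose, women hold best offer):
  M0 proposes to W0; she accepts
  M1 proposes to W1; she accepts
  M2 proposes to W0; she switches from M0
  M0 proposes to W1; rejected
  M0 proposes to W2; she accepts
Step 2: Final matching: W0-M2, W1-M1, W2-M0
Step 3: 0-indexed ranks (man's rank of his match, then woman's): 0 + 0 + 0 + 1 + 2 + 2
Step 4: Total rank sum = 5

5


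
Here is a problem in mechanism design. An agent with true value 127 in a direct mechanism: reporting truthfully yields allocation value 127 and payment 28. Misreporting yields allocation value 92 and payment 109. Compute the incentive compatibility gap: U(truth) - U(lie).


Step 1: U(truth) = value - payment = 127 - 28 = 99
Step 2: U(lie) = allocation - payment = 92 - 109 = -17
Step 3: IC gap = 99 - (-17) = 116

116


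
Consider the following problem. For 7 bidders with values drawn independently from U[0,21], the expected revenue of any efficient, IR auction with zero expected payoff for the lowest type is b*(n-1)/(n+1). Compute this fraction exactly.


Step 1: By Revenue Equivalence, expected revenue = b*(n-1)/(n+1)
Step 2: Substituting n = 7, b = 21
Step 3: Revenue = 21*(7-1)/(7+1) = 21*6/8
Step 4: Revenue = 126/8 = 63/4

63/4


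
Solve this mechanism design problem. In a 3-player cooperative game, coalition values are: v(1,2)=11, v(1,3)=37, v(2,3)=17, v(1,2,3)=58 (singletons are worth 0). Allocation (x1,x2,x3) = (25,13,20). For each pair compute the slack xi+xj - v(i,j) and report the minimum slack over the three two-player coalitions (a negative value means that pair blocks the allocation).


Step 1: Slack for coalition (1,2): x1+x2 - v12 = 38 - 11 = 27
Step 2: Slack for coalition (1,3): x1+x3 - v13 = 45 - 37 = 8
Step 3: Slack for coalition (2,3): x2+x3 - v23 = 33 - 17 = 16
Step 4: Minimum slack = min(27, 8, 16) = 8, attained by (1,3); no pair can gain by deviating, so the allocation is in the core

8


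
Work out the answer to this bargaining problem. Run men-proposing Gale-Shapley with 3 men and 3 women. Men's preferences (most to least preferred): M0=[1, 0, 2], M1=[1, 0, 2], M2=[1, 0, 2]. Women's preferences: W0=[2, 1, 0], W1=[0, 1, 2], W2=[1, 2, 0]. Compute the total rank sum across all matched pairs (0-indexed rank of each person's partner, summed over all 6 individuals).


Step 1: Run Gale-Shapley (men propose, women hold best offer):
  M0 proposes to W1; she accepts
  M1 proposes to W1; rejected
  M1 proposes to W0; she accepts
  M2 proposes to W1; rejected
  M2 proposes to W0; she switches from M1
  M1 proposes to W2; she accepts
Step 2: Final matching: W0-M2, W1-M0, W2-M1
Step 3: 0-indexed ranks (man's rank of his match, then woman's): 1 + 0 + 0 + 0 + 2 + 0
Step 4: Total rank sum = 3

3


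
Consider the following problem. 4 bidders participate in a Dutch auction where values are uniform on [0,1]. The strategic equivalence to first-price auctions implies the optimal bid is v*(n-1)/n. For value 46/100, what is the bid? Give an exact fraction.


Step 1: Dutch auctions are strategically equivalent to first-price auctions
Step 2: The equilibrium bid is b(v) = v*(n-1)/n
Step 3: b = 23/50 * 3/4
Step 4: b = 69/200

69/200


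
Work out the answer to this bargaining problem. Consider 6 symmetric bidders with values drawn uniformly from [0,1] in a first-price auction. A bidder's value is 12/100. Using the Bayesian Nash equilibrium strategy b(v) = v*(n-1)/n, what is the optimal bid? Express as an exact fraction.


Step 1: The symmetric BNE bidding function is b(v) = v * (n-1) / n
Step 2: Substitute v = 3/25 and n = 6
Step 3: b = 3/25 * 5/6
Step 4: b = 1/10

1/10


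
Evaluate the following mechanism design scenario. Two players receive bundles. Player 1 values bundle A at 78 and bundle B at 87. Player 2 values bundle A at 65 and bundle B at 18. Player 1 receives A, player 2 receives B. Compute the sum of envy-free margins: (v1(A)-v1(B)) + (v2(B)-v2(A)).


Step 1: Player 1's margin = v1(A) - v1(B) = 78 - 87 = -9
Step 2: Player 2's margin = v2(B) - v2(A) = 18 - 65 = -47
Step 3: Total margin = -9 + -47 = -56

-56


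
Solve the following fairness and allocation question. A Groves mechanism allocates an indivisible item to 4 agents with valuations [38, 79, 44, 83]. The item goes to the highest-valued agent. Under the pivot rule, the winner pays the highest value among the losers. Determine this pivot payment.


Step 1: The efficient winner is agent 3 with value 83
Step 2: Other agents' values: [38, 79, 44]
Step 3: Pivot payment = max(others) = 79
Step 4: The winner pays 79

79


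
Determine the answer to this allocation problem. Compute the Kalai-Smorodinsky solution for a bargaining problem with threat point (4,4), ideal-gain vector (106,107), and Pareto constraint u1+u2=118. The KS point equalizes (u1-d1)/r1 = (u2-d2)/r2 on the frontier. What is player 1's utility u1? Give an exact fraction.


Step 1: At the KS point, (u1-d1)/r1 = (u2-d2)/r2 = t and u1+u2 = 118
Step 2: u1 = d1 + r1*t and u2 = d2 + r2*t, so (d1 + r1*t) + (d2 + r2*t) = 118
Step 3: t = (118 - 4 - 4)/(106 + 107) = 110/213
Step 4: u1 = d1 + r1*t = 4 + 106 * 110/213 = 12512/213
Step 5: (Check: u2 = d2 + r2*t = 12622/213; u1+u2 = 12512/213 + 12622/213 = 118, on the frontier.)

12512/213


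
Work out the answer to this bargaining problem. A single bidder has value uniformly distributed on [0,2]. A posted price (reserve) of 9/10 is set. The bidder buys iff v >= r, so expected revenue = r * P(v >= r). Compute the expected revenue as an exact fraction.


Step 1: Posted price r = 9/10, value support [0,2]
Step 2: P(v >= r) = (2 - 9/10)/2 = 11/20
Step 3: Expected revenue = r * P(v >= r) = 9/10 * 11/20
Step 4: Revenue = 99/200

99/200


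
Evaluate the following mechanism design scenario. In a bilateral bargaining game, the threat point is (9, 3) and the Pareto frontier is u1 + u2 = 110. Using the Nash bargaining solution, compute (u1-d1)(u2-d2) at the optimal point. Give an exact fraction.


Step 1: The Nash solution splits surplus symmetrically above the disagreement point
Step 2: u1 = (total + d1 - d2)/2 = (110 + 9 - 3)/2 = 58
Step 3: u2 = (total - d1 + d2)/2 = (110 - 9 + 3)/2 = 52
Step 4: Nash product = (58 - 9) * (52 - 3)
Step 5: = 49 * 49 = 2401

2401


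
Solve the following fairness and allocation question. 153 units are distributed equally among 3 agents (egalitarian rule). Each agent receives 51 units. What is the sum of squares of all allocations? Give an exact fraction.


Step 1: Each agent's share = 153/3 = 51
Step 2: Square of each share = (51)^2 = 2601
Step 3: Sum of squares = 3 * 2601 = 7803

7803


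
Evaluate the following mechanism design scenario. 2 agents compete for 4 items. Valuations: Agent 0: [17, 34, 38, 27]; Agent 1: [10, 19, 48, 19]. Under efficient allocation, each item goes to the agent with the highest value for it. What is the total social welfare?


Step 1: For each item, find the maximum value among all agents.
Step 2: Item 0 -> Agent 0 (value 17)
Step 3: Item 1 -> Agent 0 (value 34)
Step 4: Item 2 -> Agent 1 (value 48)
Step 5: Item 3 -> Agent 0 (value 27)
Step 6: Total welfare = 17 + 34 + 48 + 27 = 126

126


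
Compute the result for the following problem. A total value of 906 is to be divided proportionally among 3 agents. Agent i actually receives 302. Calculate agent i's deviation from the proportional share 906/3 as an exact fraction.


Step 1: Proportional share = 906/3 = 302
Step 2: Agent's actual allocation = 302
Step 3: Excess = 302 - 302 = 0

0


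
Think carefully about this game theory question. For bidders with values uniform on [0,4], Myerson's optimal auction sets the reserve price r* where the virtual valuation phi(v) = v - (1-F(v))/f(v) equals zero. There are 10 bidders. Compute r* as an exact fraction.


Step 1: For U[0,4], F(v) = v/4 and f(v) = 1/4
Step 2: phi(v) = v - (1 - v/4)/(1/4) = v - (4 - v) = 2v - 4
Step 3: Set phi(r*) = 0: 2r* - 4 = 0
Step 4: r* = 4/2 = 2 (the number of bidders n = 10 does not enter)

2


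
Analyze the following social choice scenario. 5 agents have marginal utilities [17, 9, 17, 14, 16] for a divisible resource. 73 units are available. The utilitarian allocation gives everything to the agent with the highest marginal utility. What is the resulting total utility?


Step 1: The marginal utilities are [17, 9, 17, 14, 16]
Step 2: The highest marginal utility is 17
Step 3: All 73 units go to that agent
Step 4: Total utility = 17 * 73 = 1241

1241


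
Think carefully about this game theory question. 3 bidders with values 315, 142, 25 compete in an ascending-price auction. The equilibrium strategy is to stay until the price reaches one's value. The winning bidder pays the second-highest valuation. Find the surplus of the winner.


Step 1: Identify the highest value: 315
Step 2: Identify the second-highest value: 142
Step 3: The final price = second-highest value = 142
Step 4: Surplus = 315 - 142 = 173

173


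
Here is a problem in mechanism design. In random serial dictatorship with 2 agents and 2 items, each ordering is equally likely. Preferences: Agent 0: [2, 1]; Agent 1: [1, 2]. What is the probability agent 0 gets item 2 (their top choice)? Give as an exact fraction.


Step 1: Agent 0 wants item 2
Step 2: There are 2 possible orderings of agents
Step 3: In 2 orderings, agent 0 gets item 2
Step 4: Probability = 2/2 = 1

1


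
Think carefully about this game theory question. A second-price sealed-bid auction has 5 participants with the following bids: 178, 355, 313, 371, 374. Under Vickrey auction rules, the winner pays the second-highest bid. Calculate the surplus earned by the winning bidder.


Step 1: Sort bids in descending order: 374, 371, 355, 313, 178
Step 2: The winning bid is the highest: 374
Step 3: The payment equals the second-highest bid: 371
Step 4: Surplus = winner's bid - payment = 374 - 371 = 3

3


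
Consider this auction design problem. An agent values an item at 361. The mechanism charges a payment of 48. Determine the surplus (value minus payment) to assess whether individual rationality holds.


Step 1: Surplus = value - payment = 361 - 48 = 313
Step 2: IR is satisfied (surplus >= 0)

313


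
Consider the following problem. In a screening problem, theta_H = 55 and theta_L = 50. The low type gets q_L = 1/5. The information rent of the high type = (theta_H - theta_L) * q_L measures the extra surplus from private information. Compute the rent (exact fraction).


Step 1: theta_H - theta_L = 55 - 50 = 5
Step 2: Information rent = (theta_H - theta_L) * q_L
Step 3: = 5 * 1/5
Step 4: = 1

1


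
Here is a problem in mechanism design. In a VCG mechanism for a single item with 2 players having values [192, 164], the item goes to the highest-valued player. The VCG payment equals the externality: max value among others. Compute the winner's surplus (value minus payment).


Step 1: The winner is the agent with the highest value: agent 0 with value 192
Step 2: Values of other agents: [164]
Step 3: VCG payment = max of others' values = 164
Step 4: Surplus = 192 - 164 = 28

28


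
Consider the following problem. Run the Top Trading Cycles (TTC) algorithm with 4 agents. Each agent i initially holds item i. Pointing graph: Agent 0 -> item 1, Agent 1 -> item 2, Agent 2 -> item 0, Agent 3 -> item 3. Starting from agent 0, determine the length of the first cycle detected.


Step 1: Trace the pointer graph from agent 0: 0 -> 1 -> 2 -> 0
Step 2: A cycle is detected when we revisit agent 0
Step 3: The cycle is: 0 -> 1 -> 2 -> 0
Step 4: Cycle length = 3

3


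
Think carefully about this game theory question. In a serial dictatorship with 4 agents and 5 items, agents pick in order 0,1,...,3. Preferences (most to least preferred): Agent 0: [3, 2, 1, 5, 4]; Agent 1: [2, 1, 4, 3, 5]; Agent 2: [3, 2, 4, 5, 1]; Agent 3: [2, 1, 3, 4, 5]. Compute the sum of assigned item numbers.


Step 1: Agent 0 picks item 3
Step 2: Agent 1 picks item 2
Step 3: Agent 2 picks item 4
Step 4: Agent 3 picks item 1
Step 5: Sum = 3 + 2 + 4 + 1 = 10

10


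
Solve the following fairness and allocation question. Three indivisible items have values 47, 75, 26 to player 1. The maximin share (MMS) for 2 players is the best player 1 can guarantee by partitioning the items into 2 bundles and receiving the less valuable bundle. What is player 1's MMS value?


Step 1: Item values = 47, 75, 26
Step 2: Enumerate all 2-bundle partitions and take the smaller bundle:
  Partition 1: {47} vs {75,26} -> bundles 47, 101; min = 47
  Partition 2: {75} vs {47,26} -> bundles 75, 73; min = 73
  Partition 3: {26} vs {47,75} -> bundles 26, 122; min = 26
Step 3: MMS = max(47, 73, 26) = 73

73


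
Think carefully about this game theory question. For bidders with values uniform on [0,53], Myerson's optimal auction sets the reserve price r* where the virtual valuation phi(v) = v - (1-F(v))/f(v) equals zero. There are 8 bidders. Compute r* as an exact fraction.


Step 1: For U[0,53], F(v) = v/53 and f(v) = 1/53
Step 2: phi(v) = v - (1 - v/53)/(1/53) = v - (53 - v) = 2v - 53
Step 3: Set phi(r*) = 0: 2r* - 53 = 0
Step 4: r* = 53/2 (the number of bidders n = 8 does not enter)

53/2


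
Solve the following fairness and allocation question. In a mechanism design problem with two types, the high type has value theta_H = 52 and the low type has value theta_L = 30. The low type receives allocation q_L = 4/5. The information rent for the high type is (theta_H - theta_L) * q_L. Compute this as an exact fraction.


Step 1: theta_H - theta_L = 52 - 30 = 22
Step 2: Information rent = (theta_H - theta_L) * q_L
Step 3: = 22 * 4/5
Step 4: = 88/5

88/5


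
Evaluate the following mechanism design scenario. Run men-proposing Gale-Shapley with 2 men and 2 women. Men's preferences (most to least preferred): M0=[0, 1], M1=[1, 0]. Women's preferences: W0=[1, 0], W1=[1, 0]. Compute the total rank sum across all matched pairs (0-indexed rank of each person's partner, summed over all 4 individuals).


Step 1: Run Gale-Shapley (men propose, women hold best offer):
  M0 proposes to W0; she accepts
  M1 proposes to W1; she accepts
Step 2: Final matching: W0-M0, W1-M1
Step 3: 0-indexed ranks (man's rank of his match, then woman's): 0 + 1 + 0 + 0
Step 4: Total rank sum = 1

1


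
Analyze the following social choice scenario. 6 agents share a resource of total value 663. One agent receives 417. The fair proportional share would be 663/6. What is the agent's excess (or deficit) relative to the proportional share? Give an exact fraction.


Step 1: Proportional share = 663/6 = 221/2
Step 2: Agent's actual allocation = 417
Step 3: Excess = 417 - 221/2 = 613/2

613/2


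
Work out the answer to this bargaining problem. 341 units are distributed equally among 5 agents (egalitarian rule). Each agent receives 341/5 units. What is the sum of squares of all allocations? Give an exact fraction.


Step 1: Each agent's share = 341/5
Step 2: Square of each share = (341/5)^2 = 116281/25
Step 3: Sum of squares = 5 * 116281/25 = 116281/5

116281/5


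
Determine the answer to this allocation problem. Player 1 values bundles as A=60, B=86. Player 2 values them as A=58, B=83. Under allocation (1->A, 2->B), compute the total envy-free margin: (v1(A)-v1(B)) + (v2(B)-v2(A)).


Step 1: Player 1's margin = v1(A) - v1(B) = 60 - 86 = -26
Step 2: Player 2's margin = v2(B) - v2(A) = 83 - 58 = 25
Step 3: Total margin = -26 + 25 = -1

-1


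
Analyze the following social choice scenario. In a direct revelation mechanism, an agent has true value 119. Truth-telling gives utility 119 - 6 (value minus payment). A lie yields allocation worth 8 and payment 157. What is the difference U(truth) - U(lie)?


Step 1: U(truth) = value - payment = 119 - 6 = 113
Step 2: U(lie) = allocation - payment = 8 - 157 = -149
Step 3: IC gap = 113 - (-149) = 262

262


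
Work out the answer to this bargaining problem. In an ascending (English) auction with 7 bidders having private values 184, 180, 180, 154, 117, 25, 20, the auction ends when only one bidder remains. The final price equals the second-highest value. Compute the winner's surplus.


Step 1: Identify the highest value: 184
Step 2: Identify the second-highest value: 180
Step 3: The final price = second-highest value = 180
Step 4: Surplus = 184 - 180 = 4

4


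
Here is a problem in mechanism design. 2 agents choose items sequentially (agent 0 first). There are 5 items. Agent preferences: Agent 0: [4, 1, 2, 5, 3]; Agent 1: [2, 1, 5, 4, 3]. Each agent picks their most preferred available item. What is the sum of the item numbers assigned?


Step 1: Agent 0 picks item 4
Step 2: Agent 1 picks item 2
Step 3: Sum = 4 + 2 = 6

6


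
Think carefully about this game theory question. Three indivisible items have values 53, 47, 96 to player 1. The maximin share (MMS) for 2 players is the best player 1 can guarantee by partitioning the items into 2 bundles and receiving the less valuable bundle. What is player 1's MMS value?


Step 1: Item values = 53, 47, 96
Step 2: Enumerate all 2-bundle partitions and take the smaller bundle:
  Partition 1: {53} vs {47,96} -> bundles 53, 143; min = 53
  Partition 2: {47} vs {53,96} -> bundles 47, 149; min = 47
  Partition 3: {96} vs {53,47} -> bundles 96, 100; min = 96
Step 3: MMS = max(53, 47, 96) = 96

96


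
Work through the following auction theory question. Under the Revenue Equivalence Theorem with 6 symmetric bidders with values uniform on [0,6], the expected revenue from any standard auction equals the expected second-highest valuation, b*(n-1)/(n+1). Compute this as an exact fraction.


Step 1: By Revenue Equivalence, expected revenue = b*(n-1)/(n+1)
Step 2: Substituting n = 6, b = 6
Step 3: Revenue = 6*(6-1)/(6+1) = 6*5/7
Step 4: Revenue = 30/7

30/7


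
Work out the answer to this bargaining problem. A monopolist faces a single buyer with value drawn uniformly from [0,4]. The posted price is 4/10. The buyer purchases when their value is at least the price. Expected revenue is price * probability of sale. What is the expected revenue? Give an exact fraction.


Step 1: Posted price r = 2/5, value support [0,4]
Step 2: P(v >= r) = (4 - 2/5)/4 = 9/10
Step 3: Expected revenue = r * P(v >= r) = 2/5 * 9/10
Step 4: Revenue = 9/25

9/25


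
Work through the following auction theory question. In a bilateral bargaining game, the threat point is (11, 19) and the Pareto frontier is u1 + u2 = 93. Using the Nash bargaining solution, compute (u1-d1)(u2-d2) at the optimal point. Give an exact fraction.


Step 1: The Nash solution splits surplus symmetrically above the disagreement point
Step 2: u1 = (total + d1 - d2)/2 = (93 + 11 - 19)/2 = 85/2
Step 3: u2 = (total - d1 + d2)/2 = (93 - 11 + 19)/2 = 101/2
Step 4: Nash product = (85/2 - 11) * (101/2 - 19)
Step 5: = 63/2 * 63/2 = 3969/4

3969/4


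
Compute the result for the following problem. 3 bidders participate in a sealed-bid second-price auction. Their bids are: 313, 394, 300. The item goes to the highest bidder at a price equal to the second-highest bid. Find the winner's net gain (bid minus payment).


Step 1: Sort bids in descending order: 394, 313, 300
Step 2: The winning bid is the highest: 394
Step 3: The payment equals the second-highest bid: 313
Step 4: Surplus = winner's bid - payment = 394 - 313 = 81

81


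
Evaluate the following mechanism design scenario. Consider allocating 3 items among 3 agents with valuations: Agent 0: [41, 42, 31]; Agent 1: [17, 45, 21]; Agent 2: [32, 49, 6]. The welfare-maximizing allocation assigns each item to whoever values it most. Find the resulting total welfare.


Step 1: For each item, find the maximum value among all agents.
Step 2: Item 0 -> Agent 0 (value 41)
Step 3: Item 1 -> Agent 2 (value 49)
Step 4: Item 2 -> Agent 0 (value 31)
Step 5: Total welfare = 41 + 49 + 31 = 121

121


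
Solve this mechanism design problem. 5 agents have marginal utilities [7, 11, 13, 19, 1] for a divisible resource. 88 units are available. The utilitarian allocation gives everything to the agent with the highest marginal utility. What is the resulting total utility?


Step 1: The marginal utilities are [7, 11, 13, 19, 1]
Step 2: The highest marginal utility is 19
Step 3: All 88 units go to that agent
Step 4: Total utility = 19 * 88 = 1672

1672


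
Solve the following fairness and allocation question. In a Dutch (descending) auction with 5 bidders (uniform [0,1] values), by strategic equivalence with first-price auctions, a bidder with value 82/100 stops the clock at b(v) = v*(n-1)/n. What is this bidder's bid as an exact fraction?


Step 1: Dutch auctions are strategically equivalent to first-price auctions
Step 2: The equilibrium bid is b(v) = v*(n-1)/n
Step 3: b = 41/50 * 4/5
Step 4: b = 82/125

82/125


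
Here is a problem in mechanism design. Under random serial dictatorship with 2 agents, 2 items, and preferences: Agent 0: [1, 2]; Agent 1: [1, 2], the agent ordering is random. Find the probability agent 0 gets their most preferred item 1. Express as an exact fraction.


Step 1: Agent 0 wants item 1
Step 2: There are 2 possible orderings of agents
Step 3: In 1 orderings, agent 0 gets item 1
Step 4: Probability = 1/2

1/2


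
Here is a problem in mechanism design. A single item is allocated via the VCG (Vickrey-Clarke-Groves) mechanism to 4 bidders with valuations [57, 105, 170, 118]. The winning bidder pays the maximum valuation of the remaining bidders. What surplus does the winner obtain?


Step 1: The winner is the agent with the highest value: agent 2 with value 170
Step 2: Values of other agents: [57, 105, 118]
Step 3: VCG payment = max of others' values = 118
Step 4: Surplus = 170 - 118 = 52

52


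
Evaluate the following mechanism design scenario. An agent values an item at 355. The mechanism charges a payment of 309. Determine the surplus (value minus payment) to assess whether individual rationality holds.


Step 1: Surplus = value - payment = 355 - 309 = 46
Step 2: IR is satisfied (surplus >= 0)

46


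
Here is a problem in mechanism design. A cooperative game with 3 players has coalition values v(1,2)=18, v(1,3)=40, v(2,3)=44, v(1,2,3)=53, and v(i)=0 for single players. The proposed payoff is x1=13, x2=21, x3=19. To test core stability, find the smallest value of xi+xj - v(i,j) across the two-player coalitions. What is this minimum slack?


Step 1: Slack for coalition (1,2): x1+x2 - v12 = 34 - 18 = 16
Step 2: Slack for coalition (1,3): x1+x3 - v13 = 32 - 40 = -8
Step 3: Slack for coalition (2,3): x2+x3 - v23 = 40 - 44 = -4
Step 4: Minimum slack = min(16, -8, -4) = -8, attained by (1,3); coalition (1,3) can block (slack < 0), so the allocation is not in the core

-8


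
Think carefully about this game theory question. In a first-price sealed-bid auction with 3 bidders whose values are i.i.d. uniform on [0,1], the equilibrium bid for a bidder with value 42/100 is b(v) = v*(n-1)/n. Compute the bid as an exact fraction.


Step 1: The symmetric BNE bidding function is b(v) = v * (n-1) / n
Step 2: Substitute v = 21/50 and n = 3
Step 3: b = 21/50 * 2/3
Step 4: b = 7/25

7/25


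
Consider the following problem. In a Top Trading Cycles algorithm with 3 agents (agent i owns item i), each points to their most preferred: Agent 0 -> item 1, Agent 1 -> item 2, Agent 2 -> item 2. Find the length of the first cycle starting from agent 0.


Step 1: Trace the pointer graph from agent 0: 0 -> 1 -> 2 -> 2
Step 2: A cycle is detected when we revisit agent 2
Step 3: The cycle is: 2 -> 2
Step 4: Cycle length = 1

1


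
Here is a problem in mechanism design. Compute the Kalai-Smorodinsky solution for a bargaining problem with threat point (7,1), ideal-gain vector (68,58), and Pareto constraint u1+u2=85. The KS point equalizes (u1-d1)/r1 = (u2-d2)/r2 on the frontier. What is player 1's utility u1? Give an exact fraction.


Step 1: At the KS point, (u1-d1)/r1 = (u2-d2)/r2 = t and u1+u2 = 85
Step 2: u1 = d1 + r1*t and u2 = d2 + r2*t, so (d1 + r1*t) + (d2 + r2*t) = 85
Step 3: t = (85 - 7 - 1)/(68 + 58) = 77/126 = 11/18
Step 4: u1 = d1 + r1*t = 7 + 68 * 11/18 = 437/9
Step 5: (Check: u2 = d2 + r2*t = 328/9; u1+u2 = 437/9 + 328/9 = 85, on the frontier.)

437/9


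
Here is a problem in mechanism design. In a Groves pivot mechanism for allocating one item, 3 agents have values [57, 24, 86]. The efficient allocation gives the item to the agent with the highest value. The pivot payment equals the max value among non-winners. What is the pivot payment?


Step 1: The efficient winner is agent 2 with value 86
Step 2: Other agents' values: [57, 24]
Step 3: Pivot payment = max(others) = 57
Step 4: The winner pays 57

57


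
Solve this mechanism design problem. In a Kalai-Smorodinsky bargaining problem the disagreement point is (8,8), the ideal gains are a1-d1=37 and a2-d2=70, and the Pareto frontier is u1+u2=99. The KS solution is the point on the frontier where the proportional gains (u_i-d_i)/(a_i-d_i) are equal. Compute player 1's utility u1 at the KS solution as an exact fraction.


Step 1: At the KS point, (u1-d1)/r1 = (u2-d2)/r2 = t and u1+u2 = 99
Step 2: u1 = d1 + r1*t and u2 = d2 + r2*t, so (d1 + r1*t) + (d2 + r2*t) = 99
Step 3: t = (99 - 8 - 8)/(37 + 70) = 83/107
Step 4: u1 = d1 + r1*t = 8 + 37 * 83/107 = 3927/107
Step 5: (Check: u2 = d2 + r2*t = 6666/107; u1+u2 = 3927/107 + 6666/107 = 99, on the frontier.)

3927/107


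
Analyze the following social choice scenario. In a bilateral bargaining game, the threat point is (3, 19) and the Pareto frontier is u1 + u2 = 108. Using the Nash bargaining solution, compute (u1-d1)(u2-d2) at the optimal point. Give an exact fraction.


Step 1: The Nash solution splits surplus symmetrically above the disagreement point
Step 2: u1 = (total + d1 - d2)/2 = (108 + 3 - 19)/2 = 46
Step 3: u2 = (total - d1 + d2)/2 = (108 - 3 + 19)/2 = 62
Step 4: Nash product = (46 - 3) * (62 - 19)
Step 5: = 43 * 43 = 1849

1849


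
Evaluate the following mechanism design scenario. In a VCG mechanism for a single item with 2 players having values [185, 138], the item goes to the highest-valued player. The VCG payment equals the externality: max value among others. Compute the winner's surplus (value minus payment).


Step 1: The winner is the agent with the highest value: agent 0 with value 185
Step 2: Values of other agents: [138]
Step 3: VCG payment = max of others' values = 138
Step 4: Surplus = 185 - 138 = 47

47


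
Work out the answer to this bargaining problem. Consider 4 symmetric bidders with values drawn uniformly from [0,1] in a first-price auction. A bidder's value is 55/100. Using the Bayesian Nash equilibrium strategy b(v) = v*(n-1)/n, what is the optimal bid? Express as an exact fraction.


Step 1: The symmetric BNE bidding function is b(v) = v * (n-1) / n
Step 2: Substitute v = 11/20 and n = 4
Step 3: b = 11/20 * 3/4
Step 4: b = 33/80

33/80


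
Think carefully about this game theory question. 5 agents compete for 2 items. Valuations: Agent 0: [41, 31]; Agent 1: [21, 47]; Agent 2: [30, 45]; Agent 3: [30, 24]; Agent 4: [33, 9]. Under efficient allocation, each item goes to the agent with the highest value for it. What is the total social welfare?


Step 1: For each item, find the maximum value among all agents.
Step 2: Item 0 -> Agent 0 (value 41)
Step 3: Item 1 -> Agent 1 (value 47)
Step 4: Total welfare = 41 + 47 = 88

88


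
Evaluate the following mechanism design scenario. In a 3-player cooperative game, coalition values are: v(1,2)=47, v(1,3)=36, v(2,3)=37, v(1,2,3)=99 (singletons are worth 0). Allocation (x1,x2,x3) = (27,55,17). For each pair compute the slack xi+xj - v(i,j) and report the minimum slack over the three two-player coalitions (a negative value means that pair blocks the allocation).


Step 1: Slack for coalition (1,2): x1+x2 - v12 = 82 - 47 = 35
Step 2: Slack for coalition (1,3): x1+x3 - v13 = 44 - 36 = 8
Step 3: Slack for coalition (2,3): x2+x3 - v23 = 72 - 37 = 35
Step 4: Minimum slack = min(35, 8, 35) = 8, attained by (1,3); no pair can gain by deviating, so the allocation is in the core

8


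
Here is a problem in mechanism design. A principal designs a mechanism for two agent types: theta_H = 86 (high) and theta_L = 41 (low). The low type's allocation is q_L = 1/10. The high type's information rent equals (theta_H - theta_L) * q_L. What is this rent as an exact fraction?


Step 1: theta_H - theta_L = 86 - 41 = 45
Step 2: Information rent = (theta_H - theta_L) * q_L
Step 3: = 45 * 1/10
Step 4: = 9/2

9/2


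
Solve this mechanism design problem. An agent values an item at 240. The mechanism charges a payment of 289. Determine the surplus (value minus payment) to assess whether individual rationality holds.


Step 1: Surplus = value - payment = 240 - 289 = -49
Step 2: IR is violated (surplus < 0)

-49


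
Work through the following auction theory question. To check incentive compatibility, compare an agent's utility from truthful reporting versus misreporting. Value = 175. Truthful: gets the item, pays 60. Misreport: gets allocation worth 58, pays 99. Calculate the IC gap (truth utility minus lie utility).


Step 1: U(truth) = value - payment = 175 - 60 = 115
Step 2: U(lie) = allocation - payment = 58 - 99 = -41
Step 3: IC gap = 115 - (-41) = 156

156


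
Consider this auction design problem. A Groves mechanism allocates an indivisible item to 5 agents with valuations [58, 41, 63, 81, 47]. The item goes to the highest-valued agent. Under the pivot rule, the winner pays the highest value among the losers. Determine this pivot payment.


Step 1: The efficient winner is agent 3 with value 81
Step 2: Other agents' values: [58, 41, 63, 47]
Step 3: Pivot payment = max(others) = 63
Step 4: The winner pays 63

63


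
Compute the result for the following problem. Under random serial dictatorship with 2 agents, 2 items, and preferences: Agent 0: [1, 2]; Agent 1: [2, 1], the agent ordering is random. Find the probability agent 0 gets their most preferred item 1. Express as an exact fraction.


Step 1: Agent 0 wants item 1
Step 2: There are 2 possible orderings of agents
Step 3: In 2 orderings, agent 0 gets item 1
Step 4: Probability = 2/2 = 1

1


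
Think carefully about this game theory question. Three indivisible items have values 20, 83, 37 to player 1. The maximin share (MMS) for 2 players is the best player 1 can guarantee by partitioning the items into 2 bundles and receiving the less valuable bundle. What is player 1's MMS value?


Step 1: Item values = 20, 83, 37
Step 2: Enumerate all 2-bundle partitions and take the smaller bundle:
  Partition 1: {20} vs {83,37} -> bundles 20, 120; min = 20
  Partition 2: {83} vs {20,37} -> bundles 83, 57; min = 57
  Partition 3: {37} vs {20,83} -> bundles 37, 103; min = 37
Step 3: MMS = max(20, 57, 37) = 57

57


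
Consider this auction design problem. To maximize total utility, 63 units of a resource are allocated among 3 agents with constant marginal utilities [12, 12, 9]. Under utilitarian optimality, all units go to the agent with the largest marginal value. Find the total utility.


Step 1: The marginal utilities are [12, 12, 9]
Step 2: The highest marginal utility is 12
Step 3: All 63 units go to that agent
Step 4: Total utility = 12 * 63 = 756

756


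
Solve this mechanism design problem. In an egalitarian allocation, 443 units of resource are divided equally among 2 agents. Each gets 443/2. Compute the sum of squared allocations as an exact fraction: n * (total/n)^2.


Step 1: Each agent's share = 443/2
Step 2: Square of each share = (443/2)^2 = 196249/4
Step 3: Sum of squares = 2 * 196249/4 = 196249/2

196249/2


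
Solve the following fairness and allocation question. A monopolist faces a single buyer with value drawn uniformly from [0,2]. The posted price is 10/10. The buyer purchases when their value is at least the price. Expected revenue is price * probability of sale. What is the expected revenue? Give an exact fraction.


Step 1: Posted price r = 1, value support [0,2]
Step 2: P(v >= r) = (2 - 1)/2 = 1/2
Step 3: Expected revenue = r * P(v >= r) = 1 * 1/2
Step 4: Revenue = 1/2

1/2


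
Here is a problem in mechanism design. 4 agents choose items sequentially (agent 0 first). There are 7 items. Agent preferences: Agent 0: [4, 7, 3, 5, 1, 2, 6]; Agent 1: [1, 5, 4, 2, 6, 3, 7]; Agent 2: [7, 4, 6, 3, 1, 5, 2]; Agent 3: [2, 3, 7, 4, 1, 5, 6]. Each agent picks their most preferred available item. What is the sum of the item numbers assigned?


Step 1: Agent 0 picks item 4
Step 2: Agent 1 picks item 1
Step 3: Agent 2 picks item 7
Step 4: Agent 3 picks item 2
Step 5: Sum = 4 + 1 + 7 + 2 = 14

14


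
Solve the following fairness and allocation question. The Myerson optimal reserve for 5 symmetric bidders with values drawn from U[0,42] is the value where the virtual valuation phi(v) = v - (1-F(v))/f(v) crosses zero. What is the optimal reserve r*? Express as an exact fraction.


Step 1: For U[0,42], F(v) = v/42 and f(v) = 1/42
Step 2: phi(v) = v - (1 - v/42)/(1/42) = v - (42 - v) = 2v - 42
Step 3: Set phi(r*) = 0: 2r* - 42 = 0
Step 4: r* = 42/2 = 21 (the number of bidders n = 5 does not enter)

21


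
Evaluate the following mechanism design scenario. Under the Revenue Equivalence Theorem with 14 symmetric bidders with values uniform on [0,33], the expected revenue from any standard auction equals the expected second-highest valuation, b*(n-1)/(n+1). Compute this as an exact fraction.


Step 1: By Revenue Equivalence, expected revenue = b*(n-1)/(n+1)
Step 2: Substituting n = 14, b = 33
Step 3: Revenue = 33*(14-1)/(14+1) = 33*13/15
Step 4: Revenue = 429/15 = 143/5

143/5


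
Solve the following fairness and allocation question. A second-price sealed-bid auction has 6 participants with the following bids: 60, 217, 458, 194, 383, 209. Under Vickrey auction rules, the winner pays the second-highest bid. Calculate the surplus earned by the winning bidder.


Step 1: Sort bids in descending order: 458, 383, 217, 209, 194, 60
Step 2: The winning bid is the highest: 458
Step 3: The payment equals the second-highest bid: 383
Step 4: Surplus = winner's bid - payment = 458 - 383 = 75

75


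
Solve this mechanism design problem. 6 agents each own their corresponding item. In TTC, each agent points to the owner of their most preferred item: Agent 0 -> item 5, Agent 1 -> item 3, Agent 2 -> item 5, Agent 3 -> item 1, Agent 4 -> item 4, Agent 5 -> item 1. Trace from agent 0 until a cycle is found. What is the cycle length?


Step 1: Trace the pointer graph from agent 0: 0 -> 5 -> 1 -> 3 -> 1
Step 2: A cycle is detected when we revisit agent 1
Step 3: The cycle is: 1 -> 3 -> 1
Step 4: Cycle length = 2

2


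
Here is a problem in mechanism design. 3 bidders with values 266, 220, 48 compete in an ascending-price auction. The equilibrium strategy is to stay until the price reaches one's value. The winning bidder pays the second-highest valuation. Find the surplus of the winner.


Step 1: Identify the highest value: 266
Step 2: Identify the second-highest value: 220
Step 3: The final price = second-highest value = 220
Step 4: Surplus = 266 - 220 = 46

46


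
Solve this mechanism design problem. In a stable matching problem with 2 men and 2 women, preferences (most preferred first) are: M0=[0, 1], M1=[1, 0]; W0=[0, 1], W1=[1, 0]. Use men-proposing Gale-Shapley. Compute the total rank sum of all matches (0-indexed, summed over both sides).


Step 1: Run Gale-Shapley (men propose, women hold best offer):
  M0 proposes to W0; she accepts
  M1 proposes to W1; she accepts
Step 2: Final matching: W0-M0, W1-M1
Step 3: 0-indexed ranks (man's rank of his match, then woman's): 0 + 0 + 0 + 0
Step 4: Total rank sum = 0

0
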